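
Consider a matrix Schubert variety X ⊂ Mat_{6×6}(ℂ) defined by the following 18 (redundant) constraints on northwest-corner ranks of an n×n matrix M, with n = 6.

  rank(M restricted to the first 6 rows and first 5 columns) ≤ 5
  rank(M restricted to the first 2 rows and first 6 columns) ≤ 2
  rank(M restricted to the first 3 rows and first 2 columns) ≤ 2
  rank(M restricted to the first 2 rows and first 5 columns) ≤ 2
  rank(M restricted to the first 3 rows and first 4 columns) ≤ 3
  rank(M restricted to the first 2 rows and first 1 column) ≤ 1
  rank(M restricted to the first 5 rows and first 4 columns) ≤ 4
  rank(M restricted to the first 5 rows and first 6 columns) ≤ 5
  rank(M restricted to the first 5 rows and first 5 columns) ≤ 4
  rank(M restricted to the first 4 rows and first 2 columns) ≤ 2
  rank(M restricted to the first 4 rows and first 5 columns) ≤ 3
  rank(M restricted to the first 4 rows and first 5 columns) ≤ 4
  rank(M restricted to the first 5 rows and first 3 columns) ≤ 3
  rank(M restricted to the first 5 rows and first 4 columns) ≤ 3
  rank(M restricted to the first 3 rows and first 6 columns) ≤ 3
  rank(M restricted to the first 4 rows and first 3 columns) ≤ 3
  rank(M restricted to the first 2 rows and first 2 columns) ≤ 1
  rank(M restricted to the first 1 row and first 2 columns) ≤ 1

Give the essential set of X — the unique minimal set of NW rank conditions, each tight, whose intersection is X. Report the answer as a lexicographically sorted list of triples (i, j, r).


Reconstructing r_w from the 18 given conditions:

  i=1: 1 1 1 1 1 1
  i=2: 1 1 2 2 2 2
  i=3: 1 2 3 3 3 3
  i=4: 1 2 3 3 3 4
  i=5: 1 2 3 3 4 5
  i=6: 1 2 3 4 5 6

giving w = (1, 3, 2, 6, 5, 4) via Δ²R.

ℓ(w)=4; the 3 essential cells (i,j,r):

[(2, 2, 1), (4, 5, 3), (5, 4, 3)]


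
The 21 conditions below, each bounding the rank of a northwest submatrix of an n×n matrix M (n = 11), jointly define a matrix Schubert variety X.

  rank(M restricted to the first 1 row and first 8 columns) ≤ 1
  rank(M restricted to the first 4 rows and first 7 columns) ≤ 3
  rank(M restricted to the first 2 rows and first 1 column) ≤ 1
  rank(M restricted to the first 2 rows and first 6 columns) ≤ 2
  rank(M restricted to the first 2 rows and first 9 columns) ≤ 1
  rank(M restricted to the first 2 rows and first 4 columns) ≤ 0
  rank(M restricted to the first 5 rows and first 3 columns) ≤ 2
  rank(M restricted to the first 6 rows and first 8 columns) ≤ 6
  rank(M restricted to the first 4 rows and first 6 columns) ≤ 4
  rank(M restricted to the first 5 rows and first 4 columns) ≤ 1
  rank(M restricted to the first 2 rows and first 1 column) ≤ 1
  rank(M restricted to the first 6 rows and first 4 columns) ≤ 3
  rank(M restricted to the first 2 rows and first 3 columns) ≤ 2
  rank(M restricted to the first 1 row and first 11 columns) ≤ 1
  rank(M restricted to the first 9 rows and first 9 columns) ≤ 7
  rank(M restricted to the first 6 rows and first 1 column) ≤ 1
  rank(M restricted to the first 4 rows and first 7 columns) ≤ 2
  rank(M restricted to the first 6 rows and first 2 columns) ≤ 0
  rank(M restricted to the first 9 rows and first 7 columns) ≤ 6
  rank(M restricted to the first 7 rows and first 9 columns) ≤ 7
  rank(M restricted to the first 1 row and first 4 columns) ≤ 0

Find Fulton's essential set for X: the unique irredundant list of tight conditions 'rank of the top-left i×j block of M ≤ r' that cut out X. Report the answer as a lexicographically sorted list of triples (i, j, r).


Recovering R(i,j) via the rank-extension bound from the 21 conditions:

  i=1: 0 0 0 0 1 1 1 1 1 1 1
  i=2: 0 0 0 0 1 1 1 1 1 2 2
  i=3: 0 0 1 1 2 2 2 2 2 3 3
  i=4: 0 0 1 1 2 2 2 3 3 4 4
  i=5: 0 0 1 1 2 3 3 4 4 5 5
  i=6: 0 0 1 2 3 4 4 5 5 6 6
  i=7: 1 1 2 3 4 5 5 6 6 7 7
  i=8: 1 2 3 4 5 6 6 7 7 8 8
  i=9: 1 2 3 4 5 6 6 7 7 8 9
  i=10: 1 2 3 4 5 6 7 8 8 9 10
  i=11: 1 2 3 4 5 6 7 8 9 10 11

reading off 1-entries of Δ²R: w = (5, 10, 3, 8, 6, 4, 1, 2, 11, 7, 9).

Rothe diagram D(w) (26 cells), 7 SE-corners (essential conditions):

[(2, 4, 0), (2, 9, 1), (4, 7, 2), (5, 4, 1), (6, 2, 0), (9, 7, 6), (9, 9, 7)]


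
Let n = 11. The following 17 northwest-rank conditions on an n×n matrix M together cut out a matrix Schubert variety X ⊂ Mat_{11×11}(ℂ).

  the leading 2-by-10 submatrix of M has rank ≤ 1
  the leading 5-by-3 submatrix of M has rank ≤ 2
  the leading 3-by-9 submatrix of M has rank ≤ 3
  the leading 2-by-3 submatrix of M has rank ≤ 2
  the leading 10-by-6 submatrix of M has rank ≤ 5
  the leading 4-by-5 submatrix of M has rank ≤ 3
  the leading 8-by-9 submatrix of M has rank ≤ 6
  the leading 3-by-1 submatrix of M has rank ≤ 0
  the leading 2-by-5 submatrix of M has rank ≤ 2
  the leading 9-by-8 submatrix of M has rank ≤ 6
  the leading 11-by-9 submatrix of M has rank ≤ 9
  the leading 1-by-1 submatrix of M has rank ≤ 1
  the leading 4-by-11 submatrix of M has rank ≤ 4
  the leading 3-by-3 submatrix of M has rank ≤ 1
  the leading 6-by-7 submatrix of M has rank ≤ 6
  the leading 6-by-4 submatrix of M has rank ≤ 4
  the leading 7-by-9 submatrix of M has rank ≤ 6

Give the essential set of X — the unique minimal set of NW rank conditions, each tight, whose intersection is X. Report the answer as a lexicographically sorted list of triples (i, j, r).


Propagating the 17 rank bounds to every northwest block:

  0 1 1 1 1 1 1 1 1 1 1
  0 1 1 1 1 1 1 1 1 1 2
  0 1 1 2 2 2 2 2 2 2 3
  1 2 2 3 3 3 3 3 3 3 4
  1 2 2 3 4 4 4 4 4 4 5
  1 2 3 4 5 5 5 5 5 5 6
  1 2 3 4 5 5 6 6 6 6 7
  1 2 3 4 5 5 6 6 6 7 8
  1 2 3 4 5 5 6 6 7 8 9
  1 2 3 4 5 5 6 7 8 9 10
  1 2 3 4 5 6 7 8 9 10 11

second differences of R give the permutation w = (2, 11, 4, 1, 5, 3, 7, 10, 9, 8, 6).

7 SE-corners of the 20-cell Rothe diagram give Ess(w):

[(2, 10, 1), (3, 1, 0), (3, 3, 1), (5, 3, 2), (8, 9, 6), (9, 8, 6), (10, 6, 5)]


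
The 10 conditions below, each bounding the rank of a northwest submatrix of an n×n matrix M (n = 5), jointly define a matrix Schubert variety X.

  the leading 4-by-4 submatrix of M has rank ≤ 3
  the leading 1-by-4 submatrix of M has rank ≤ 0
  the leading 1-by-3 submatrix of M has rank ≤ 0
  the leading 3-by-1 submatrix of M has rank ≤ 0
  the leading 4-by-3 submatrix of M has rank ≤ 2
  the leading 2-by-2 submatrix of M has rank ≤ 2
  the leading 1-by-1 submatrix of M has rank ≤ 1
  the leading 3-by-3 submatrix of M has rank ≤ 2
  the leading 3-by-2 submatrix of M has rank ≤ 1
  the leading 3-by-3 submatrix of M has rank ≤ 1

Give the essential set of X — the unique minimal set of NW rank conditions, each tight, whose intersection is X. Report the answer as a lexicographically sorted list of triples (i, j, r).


Propagating the 10 rank bounds to every northwest block:

  0 0 0 0 1
  0 1 1 1 2
  0 1 1 2 3
  1 2 2 3 4
  1 2 3 4 5

reading off 1-entries of Δ²R: w = (5, 2, 4, 1, 3).

D(w) has 7 cells with 3 SE-corners; essential set:

[(1, 4, 0), (3, 1, 0), (3, 3, 1)]


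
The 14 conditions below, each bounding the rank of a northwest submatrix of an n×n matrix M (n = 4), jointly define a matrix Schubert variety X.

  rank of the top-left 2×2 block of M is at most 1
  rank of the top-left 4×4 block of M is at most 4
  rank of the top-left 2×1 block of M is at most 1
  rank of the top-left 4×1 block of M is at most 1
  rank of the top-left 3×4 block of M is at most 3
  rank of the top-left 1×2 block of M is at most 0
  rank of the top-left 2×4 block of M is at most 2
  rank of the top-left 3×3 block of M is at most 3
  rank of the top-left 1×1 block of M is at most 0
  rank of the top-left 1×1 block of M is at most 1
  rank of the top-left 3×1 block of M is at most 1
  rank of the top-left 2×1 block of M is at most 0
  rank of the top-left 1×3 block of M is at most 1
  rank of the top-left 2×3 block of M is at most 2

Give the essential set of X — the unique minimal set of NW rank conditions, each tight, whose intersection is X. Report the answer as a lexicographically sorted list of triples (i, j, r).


Computing R[i][j] = min implied NW-rank bound (n=4, 14 conditions):

  R[1]: 0 0 1 1
  R[2]: 0 1 2 2
  R[3]: 1 2 3 3
  R[4]: 1 2 3 4

hence w(1..4) = (3, 2, 1, 4).

2 SE-corners of the 3-cell Rothe diagram give Ess(w):

[(1, 2, 0), (2, 1, 0)]


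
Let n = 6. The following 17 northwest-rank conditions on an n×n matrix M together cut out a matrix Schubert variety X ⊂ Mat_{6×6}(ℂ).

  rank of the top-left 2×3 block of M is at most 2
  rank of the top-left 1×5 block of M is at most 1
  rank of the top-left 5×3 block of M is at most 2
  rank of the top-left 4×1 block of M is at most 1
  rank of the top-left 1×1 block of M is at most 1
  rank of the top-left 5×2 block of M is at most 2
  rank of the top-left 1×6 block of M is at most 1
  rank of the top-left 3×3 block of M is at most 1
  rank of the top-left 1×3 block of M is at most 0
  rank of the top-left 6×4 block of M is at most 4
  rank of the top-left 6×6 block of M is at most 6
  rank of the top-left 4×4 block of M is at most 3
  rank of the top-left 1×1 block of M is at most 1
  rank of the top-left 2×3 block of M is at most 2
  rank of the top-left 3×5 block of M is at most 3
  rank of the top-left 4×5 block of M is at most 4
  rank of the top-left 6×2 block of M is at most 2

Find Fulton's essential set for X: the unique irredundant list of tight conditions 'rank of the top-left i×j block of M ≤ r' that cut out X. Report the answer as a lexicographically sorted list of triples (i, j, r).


Computing R[i][j] = min implied NW-rank bound (n=6, 17 conditions):

  i=1: 0, 0, 0, 1, 1, 1
  i=2: 1, 1, 1, 2, 2, 2
  i=3: 1, 1, 1, 2, 3, 3
  i=4: 1, 2, 2, 3, 4, 4
  i=5: 1, 2, 2, 3, 4, 5
  i=6: 1, 2, 3, 4, 5, 6

second differences of R give the permutation w = (4, 1, 5, 2, 6, 3).

ℓ(w)=6; the 3 essential cells (i,j,r):

[(1, 3, 0), (3, 3, 1), (5, 3, 2)]


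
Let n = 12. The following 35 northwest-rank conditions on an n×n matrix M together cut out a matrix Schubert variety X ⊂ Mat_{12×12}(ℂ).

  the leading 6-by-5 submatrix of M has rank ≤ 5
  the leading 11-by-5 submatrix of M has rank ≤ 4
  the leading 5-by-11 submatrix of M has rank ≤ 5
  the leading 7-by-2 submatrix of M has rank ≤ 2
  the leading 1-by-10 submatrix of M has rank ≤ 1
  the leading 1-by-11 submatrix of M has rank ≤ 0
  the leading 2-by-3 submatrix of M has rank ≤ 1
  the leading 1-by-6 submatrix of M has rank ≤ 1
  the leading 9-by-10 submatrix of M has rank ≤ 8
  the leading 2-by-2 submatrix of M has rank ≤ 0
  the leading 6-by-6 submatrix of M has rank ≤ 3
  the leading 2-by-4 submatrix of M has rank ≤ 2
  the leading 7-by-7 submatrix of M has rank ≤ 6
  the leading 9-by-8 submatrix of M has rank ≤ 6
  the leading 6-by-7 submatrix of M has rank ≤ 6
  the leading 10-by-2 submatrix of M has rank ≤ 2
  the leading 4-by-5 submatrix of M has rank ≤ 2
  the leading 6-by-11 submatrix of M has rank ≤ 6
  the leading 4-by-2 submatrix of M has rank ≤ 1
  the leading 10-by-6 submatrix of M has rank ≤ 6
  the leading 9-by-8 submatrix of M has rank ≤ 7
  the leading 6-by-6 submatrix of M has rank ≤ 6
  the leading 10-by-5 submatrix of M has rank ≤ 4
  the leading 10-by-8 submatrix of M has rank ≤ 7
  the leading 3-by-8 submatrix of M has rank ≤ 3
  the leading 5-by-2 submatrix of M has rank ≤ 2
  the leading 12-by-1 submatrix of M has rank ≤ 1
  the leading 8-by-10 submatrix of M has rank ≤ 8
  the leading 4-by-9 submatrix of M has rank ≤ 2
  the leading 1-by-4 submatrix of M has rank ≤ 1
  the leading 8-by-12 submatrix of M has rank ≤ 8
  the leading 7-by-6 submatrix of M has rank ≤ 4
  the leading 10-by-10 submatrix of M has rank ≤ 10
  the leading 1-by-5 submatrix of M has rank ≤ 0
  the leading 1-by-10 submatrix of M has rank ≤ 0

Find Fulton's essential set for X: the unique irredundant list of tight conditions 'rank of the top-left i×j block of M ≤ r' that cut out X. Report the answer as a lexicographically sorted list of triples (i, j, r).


Propagating the 35 rank bounds to every northwest block:

  i=1: 0 | 0 | 0 | 0 | 0 | 0 | 0 | 0 | 0 | 0 | 0 | 1
  i=2: 0 | 0 | 1 | 1 | 1 | 1 | 1 | 1 | 1 | 1 | 1 | 2
  i=3: 1 | 1 | 2 | 2 | 2 | 2 | 2 | 2 | 2 | 2 | 2 | 3
  i=4: 1 | 1 | 2 | 2 | 2 | 2 | 2 | 2 | 2 | 3 | 3 | 4
  i=5: 1 | 2 | 3 | 3 | 3 | 3 | 3 | 3 | 3 | 4 | 4 | 5
  i=6: 1 | 2 | 3 | 3 | 3 | 3 | 4 | 4 | 4 | 5 | 5 | 6
  i=7: 1 | 2 | 3 | 4 | 4 | 4 | 5 | 5 | 5 | 6 | 6 | 7
  i=8: 1 | 2 | 3 | 4 | 4 | 5 | 6 | 6 | 6 | 7 | 7 | 8
  i=9: 1 | 2 | 3 | 4 | 4 | 5 | 6 | 6 | 7 | 8 | 8 | 9
  i=10: 1 | 2 | 3 | 4 | 4 | 5 | 6 | 7 | 8 | 9 | 9 | 10
  i=11: 1 | 2 | 3 | 4 | 4 | 5 | 6 | 7 | 8 | 9 | 10 | 11
  i=12: 1 | 2 | 3 | 4 | 5 | 6 | 7 | 8 | 9 | 10 | 11 | 12

hence w(1..12) = (12, 3, 1, 10, 2, 7, 4, 6, 9, 8, 11, 5).

7 SE-corners of the 28-cell Rothe diagram give Ess(w):

[(1, 11, 0), (2, 2, 0), (4, 2, 1), (4, 9, 2), (6, 6, 3), (9, 8, 6), (11, 5, 4)]


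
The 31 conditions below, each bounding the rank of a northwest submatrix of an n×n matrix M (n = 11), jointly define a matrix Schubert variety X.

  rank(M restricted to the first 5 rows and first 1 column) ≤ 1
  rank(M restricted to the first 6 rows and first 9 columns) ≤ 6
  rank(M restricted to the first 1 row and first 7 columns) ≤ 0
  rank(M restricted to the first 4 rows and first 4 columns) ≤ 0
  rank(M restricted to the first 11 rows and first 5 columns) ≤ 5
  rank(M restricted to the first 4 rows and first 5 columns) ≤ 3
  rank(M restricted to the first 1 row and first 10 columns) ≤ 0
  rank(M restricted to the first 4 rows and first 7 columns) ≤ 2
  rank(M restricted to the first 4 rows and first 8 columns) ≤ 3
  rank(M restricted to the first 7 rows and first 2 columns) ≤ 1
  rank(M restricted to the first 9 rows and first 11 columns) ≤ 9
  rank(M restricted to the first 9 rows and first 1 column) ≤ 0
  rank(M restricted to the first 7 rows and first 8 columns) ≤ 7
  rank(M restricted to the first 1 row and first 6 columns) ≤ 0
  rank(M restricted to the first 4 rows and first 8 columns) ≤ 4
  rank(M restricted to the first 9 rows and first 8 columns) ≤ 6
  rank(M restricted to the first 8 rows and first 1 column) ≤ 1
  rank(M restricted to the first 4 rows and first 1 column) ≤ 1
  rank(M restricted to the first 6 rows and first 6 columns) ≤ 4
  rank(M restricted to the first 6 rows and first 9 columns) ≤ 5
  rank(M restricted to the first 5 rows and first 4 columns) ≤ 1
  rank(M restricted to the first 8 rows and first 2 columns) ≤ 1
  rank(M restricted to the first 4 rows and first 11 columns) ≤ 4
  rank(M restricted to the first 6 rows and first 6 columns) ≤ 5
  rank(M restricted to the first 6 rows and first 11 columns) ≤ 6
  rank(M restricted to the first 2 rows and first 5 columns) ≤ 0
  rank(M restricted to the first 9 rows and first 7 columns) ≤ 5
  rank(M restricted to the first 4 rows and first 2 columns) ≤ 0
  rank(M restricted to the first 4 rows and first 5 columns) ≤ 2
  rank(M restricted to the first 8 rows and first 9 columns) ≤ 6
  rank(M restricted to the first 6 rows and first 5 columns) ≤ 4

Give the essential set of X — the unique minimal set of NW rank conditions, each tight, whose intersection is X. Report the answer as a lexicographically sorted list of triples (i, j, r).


Recovering R(i,j) via the rank-extension bound from the 31 conditions:

  i=1: 0 0 0 0 0 0 0 0 0 0 1
  i=2: 0 0 0 0 0 1 1 1 1 1 2
  i=3: 0 0 0 0 1 2 2 2 2 2 3
  i=4: 0 0 0 0 1 2 2 3 3 3 4
  i=5: 0 1 1 1 2 3 3 4 4 4 5
  i=6: 0 1 2 2 3 4 4 5 5 5 6
  i=7: 0 1 2 3 4 5 5 6 6 6 7
  i=8: 0 1 2 3 4 5 5 6 6 7 8
  i=9: 0 1 2 3 4 5 5 6 7 8 9
  i=10: 1 2 3 4 5 6 6 7 8 9 10
  i=11: 1 2 3 4 5 6 7 8 9 10 11

second differences of R give the permutation w = (11, 6, 5, 8, 2, 3, 4, 10, 9, 1, 7).

D(w) has 32 cells with 7 SE-corners; essential set:

[(1, 10, 0), (2, 5, 0), (4, 4, 0), (4, 7, 2), (8, 9, 6), (9, 1, 0), (9, 7, 5)]


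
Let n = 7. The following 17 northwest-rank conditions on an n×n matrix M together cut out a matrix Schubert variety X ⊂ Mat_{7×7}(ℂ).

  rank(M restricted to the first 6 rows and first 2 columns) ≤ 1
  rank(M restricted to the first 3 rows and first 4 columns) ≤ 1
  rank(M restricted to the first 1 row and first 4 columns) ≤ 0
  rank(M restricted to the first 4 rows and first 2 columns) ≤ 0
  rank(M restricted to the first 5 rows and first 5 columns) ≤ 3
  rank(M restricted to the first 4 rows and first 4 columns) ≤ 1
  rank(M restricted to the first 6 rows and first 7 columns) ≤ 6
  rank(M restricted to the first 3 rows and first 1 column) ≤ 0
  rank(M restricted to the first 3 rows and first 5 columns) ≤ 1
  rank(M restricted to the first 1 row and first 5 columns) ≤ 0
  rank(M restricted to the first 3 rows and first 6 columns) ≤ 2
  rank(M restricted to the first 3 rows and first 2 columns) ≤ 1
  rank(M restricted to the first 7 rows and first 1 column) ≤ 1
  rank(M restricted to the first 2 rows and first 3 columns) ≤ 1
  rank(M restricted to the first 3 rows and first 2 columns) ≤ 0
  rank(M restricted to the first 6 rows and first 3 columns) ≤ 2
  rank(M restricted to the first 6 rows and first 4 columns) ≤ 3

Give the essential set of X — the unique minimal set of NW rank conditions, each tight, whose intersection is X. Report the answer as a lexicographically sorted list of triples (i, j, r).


The tightest implied rank at each (i,j), from the 17 conditions:

  row 1: 0 | 0 | 0 | 0 | 0 | 1 | 1
  row 2: 0 | 0 | 1 | 1 | 1 | 2 | 2
  row 3: 0 | 0 | 1 | 1 | 1 | 2 | 3
  row 4: 0 | 0 | 1 | 1 | 2 | 3 | 4
  row 5: 1 | 1 | 2 | 2 | 3 | 4 | 5
  row 6: 1 | 1 | 2 | 3 | 4 | 5 | 6
  row 7: 1 | 2 | 3 | 4 | 5 | 6 | 7

so w = (6, 3, 7, 5, 1, 4, 2).

Rothe diagram D(w) (15 cells), 5 SE-corners (essential conditions):

[(1, 5, 0), (3, 5, 1), (4, 2, 0), (4, 4, 1), (6, 2, 1)]


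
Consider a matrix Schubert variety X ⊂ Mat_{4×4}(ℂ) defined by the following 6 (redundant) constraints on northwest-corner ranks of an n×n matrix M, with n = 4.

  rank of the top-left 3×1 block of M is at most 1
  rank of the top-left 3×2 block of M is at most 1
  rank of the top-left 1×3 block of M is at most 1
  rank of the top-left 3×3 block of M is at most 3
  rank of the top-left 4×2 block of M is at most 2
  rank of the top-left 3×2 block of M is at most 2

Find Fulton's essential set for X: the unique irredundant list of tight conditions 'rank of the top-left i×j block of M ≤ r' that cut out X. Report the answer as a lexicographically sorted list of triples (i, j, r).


Rank table r_w(4×4) implied by the 6 constraints:

  i=1: 1 1 1 1
  i=2: 1 1 2 2
  i=3: 1 1 2 3
  i=4: 1 2 3 4

so w = (1, 3, 4, 2).

D(w) has 2 cells with 1 SE-corner; essential set:

[(3, 2, 1)]


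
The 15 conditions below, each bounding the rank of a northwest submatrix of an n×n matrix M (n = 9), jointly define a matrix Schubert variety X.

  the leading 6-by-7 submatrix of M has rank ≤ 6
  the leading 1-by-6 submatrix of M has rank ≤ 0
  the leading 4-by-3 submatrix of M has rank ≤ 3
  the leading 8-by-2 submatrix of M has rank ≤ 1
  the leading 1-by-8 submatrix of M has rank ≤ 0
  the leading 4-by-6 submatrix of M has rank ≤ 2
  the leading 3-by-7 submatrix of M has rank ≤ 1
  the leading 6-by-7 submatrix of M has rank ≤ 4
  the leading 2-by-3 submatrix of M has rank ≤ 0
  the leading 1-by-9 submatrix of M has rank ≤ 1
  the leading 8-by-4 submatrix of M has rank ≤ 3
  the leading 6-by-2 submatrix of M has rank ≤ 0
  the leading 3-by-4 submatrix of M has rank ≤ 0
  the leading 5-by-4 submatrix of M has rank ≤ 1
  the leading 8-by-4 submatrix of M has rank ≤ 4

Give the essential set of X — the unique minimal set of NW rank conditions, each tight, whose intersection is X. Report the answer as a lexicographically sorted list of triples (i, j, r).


Computing R[i][j] = min implied NW-rank bound (n=9, 15 conditions):

  0  0  0  0  0  0  0  0  1
  0  0  0  0  1  1  1  1  2
  0  0  0  0  1  1  1  2  3
  0  0  1  1  2  2  2  3  4
  0  0  1  1  2  3  3  4  5
  0  0  1  2  3  4  4  5  6
  1  1  2  3  4  5  5  6  7
  1  1  2  3  4  5  6  7  8
  1  2  3  4  5  6  7  8  9

giving w = (9, 5, 8, 3, 6, 4, 1, 7, 2) via Δ²R.

ℓ(w)=26; the 6 essential cells (i,j,r):

[(1, 8, 0), (3, 4, 0), (3, 7, 1), (5, 4, 1), (6, 2, 0), (8, 2, 1)]


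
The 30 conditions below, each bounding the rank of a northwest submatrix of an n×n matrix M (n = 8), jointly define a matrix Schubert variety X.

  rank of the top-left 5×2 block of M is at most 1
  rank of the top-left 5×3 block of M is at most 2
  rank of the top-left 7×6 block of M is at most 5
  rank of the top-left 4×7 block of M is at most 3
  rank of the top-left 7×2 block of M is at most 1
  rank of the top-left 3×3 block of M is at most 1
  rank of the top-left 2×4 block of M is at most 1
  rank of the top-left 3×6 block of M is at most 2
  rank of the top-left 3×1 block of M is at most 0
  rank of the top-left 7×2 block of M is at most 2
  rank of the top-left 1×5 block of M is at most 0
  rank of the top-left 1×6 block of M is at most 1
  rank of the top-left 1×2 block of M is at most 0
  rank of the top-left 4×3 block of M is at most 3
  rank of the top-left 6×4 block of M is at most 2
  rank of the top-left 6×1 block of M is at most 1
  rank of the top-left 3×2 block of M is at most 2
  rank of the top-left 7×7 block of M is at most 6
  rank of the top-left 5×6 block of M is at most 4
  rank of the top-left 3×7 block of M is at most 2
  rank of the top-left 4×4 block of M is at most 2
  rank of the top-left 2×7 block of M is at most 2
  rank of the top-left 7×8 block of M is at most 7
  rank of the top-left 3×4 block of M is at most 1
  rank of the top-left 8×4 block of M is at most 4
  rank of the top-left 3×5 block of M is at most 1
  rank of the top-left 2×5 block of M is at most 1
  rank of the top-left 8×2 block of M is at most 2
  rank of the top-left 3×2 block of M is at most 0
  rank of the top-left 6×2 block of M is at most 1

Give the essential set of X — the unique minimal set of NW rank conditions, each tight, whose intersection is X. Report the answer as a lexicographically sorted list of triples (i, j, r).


Reconstructing r_w from the 30 given conditions:

  0, 0, 0, 0, 0, 1, 1, 1
  0, 0, 1, 1, 1, 2, 2, 2
  0, 0, 1, 1, 1, 2, 2, 3
  1, 1, 2, 2, 2, 3, 3, 4
  1, 1, 2, 2, 3, 4, 4, 5
  1, 1, 2, 2, 3, 4, 5, 6
  1, 1, 2, 3, 4, 5, 6, 7
  1, 2, 3, 4, 5, 6, 7, 8

second differences of R give the permutation w = (6, 3, 8, 1, 5, 7, 4, 2).

ℓ(w)=17; the 6 essential cells (i,j,r):

[(1, 5, 0), (3, 2, 0), (3, 5, 1), (3, 7, 2), (6, 4, 2), (7, 2, 1)]


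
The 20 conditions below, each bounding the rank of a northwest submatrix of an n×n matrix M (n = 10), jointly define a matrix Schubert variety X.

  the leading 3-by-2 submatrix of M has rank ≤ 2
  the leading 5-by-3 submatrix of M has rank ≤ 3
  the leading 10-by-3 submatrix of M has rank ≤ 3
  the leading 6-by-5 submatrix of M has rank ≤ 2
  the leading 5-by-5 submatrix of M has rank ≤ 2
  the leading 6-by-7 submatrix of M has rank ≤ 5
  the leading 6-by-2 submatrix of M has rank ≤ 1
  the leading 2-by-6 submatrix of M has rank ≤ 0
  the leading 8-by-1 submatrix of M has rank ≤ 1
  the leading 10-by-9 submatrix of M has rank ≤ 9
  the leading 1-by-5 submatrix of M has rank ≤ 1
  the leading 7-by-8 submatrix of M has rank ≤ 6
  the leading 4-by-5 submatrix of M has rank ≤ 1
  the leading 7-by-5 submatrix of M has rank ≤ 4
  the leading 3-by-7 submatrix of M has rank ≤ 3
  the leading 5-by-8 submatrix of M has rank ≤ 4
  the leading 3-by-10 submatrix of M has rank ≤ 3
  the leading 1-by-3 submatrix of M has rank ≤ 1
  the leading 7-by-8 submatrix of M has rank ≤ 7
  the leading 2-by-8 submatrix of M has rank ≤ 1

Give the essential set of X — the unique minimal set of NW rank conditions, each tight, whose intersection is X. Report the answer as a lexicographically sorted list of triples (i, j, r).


Recovering R(i,j) via the rank-extension bound from the 20 conditions:

  row 1: 0, 0, 0, 0, 0, 0, 1, 1, 1, 1
  row 2: 0, 0, 0, 0, 0, 0, 1, 1, 2, 2
  row 3: 1, 1, 1, 1, 1, 1, 2, 2, 3, 3
  row 4: 1, 1, 1, 1, 1, 2, 3, 3, 4, 4
  row 5: 1, 1, 2, 2, 2, 3, 4, 4, 5, 5
  row 6: 1, 1, 2, 2, 2, 3, 4, 5, 6, 6
  row 7: 1, 2, 3, 3, 3, 4, 5, 6, 7, 7
  row 8: 1, 2, 3, 4, 4, 5, 6, 7, 8, 8
  row 9: 1, 2, 3, 4, 5, 6, 7, 8, 9, 9
  row 10: 1, 2, 3, 4, 5, 6, 7, 8, 9, 10

reading off 1-entries of Δ²R: w = (7, 9, 1, 6, 3, 8, 2, 4, 5, 10).

D(w) has 21 cells with 5 SE-corners; essential set:

[(2, 6, 0), (2, 8, 1), (4, 5, 1), (6, 2, 1), (6, 5, 2)]


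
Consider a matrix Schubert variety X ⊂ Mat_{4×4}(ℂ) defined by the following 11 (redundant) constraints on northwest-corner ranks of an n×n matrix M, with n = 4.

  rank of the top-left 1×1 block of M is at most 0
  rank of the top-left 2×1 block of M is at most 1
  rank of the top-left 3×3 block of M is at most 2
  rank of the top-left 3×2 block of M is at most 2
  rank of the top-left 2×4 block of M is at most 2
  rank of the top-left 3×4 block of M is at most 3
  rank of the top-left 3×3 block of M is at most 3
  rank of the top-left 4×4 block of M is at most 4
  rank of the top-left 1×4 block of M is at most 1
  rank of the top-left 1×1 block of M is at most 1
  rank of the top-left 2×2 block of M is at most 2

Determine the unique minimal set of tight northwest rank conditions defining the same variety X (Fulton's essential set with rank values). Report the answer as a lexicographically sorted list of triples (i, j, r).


Propagating the 11 rank bounds to every northwest block:

  R[1]: 0 | 1 | 1 | 1
  R[2]: 1 | 2 | 2 | 2
  R[3]: 1 | 2 | 2 | 3
  R[4]: 1 | 2 | 3 | 4

the unique w with this rank table is (2, 1, 4, 3).

2 SE-corners of the 2-cell Rothe diagram give Ess(w):

[(1, 1, 0), (3, 3, 2)]


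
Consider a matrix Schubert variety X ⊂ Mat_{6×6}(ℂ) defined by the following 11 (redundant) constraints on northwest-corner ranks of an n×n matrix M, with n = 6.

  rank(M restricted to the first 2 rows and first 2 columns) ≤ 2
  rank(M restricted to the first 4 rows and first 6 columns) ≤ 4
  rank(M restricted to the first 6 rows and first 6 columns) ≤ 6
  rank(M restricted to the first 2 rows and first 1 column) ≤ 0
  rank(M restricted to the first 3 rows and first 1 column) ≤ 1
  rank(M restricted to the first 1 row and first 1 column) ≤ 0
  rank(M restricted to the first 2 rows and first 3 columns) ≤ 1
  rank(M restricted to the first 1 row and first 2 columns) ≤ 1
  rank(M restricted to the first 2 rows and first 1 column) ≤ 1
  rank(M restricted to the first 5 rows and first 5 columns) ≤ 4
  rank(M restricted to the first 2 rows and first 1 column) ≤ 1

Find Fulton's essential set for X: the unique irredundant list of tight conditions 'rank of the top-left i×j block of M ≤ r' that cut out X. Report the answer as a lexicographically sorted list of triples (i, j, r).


Reconstructing r_w from the 11 given conditions:

  row 1: 0 | 1 | 1 | 1 | 1 | 1
  row 2: 0 | 1 | 1 | 2 | 2 | 2
  row 3: 1 | 2 | 2 | 3 | 3 | 3
  row 4: 1 | 2 | 3 | 4 | 4 | 4
  row 5: 1 | 2 | 3 | 4 | 4 | 5
  row 6: 1 | 2 | 3 | 4 | 5 | 6

hence w(1..6) = (2, 4, 1, 3, 6, 5).

Fulton essential set (3 of the 4 Rothe cells):

[(2, 1, 0), (2, 3, 1), (5, 5, 4)]


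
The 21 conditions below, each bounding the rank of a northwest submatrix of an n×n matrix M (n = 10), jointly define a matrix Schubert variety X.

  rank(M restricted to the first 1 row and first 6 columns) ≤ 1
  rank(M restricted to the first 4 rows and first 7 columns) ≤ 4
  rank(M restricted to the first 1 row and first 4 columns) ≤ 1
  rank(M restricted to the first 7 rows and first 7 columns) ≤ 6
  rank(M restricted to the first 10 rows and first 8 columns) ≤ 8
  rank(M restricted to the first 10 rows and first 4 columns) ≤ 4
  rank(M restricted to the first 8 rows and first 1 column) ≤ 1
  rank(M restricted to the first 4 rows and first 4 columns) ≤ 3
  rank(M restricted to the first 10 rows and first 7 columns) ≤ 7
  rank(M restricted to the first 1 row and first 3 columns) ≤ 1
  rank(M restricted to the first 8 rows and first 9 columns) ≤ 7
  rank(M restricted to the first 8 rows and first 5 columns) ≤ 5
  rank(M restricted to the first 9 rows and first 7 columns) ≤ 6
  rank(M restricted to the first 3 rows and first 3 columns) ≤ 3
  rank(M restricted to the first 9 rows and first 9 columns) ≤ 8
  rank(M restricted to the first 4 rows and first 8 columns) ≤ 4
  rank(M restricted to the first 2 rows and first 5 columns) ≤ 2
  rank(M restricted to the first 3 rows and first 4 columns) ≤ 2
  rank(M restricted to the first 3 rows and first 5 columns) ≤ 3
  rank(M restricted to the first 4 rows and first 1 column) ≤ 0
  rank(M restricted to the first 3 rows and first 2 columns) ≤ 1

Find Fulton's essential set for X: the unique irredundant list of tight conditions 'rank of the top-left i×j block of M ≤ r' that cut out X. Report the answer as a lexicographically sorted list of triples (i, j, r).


The tightest implied rank at each (i,j), from the 21 conditions:

  0, 1, 1, 1, 1, 1, 1, 1, 1, 1
  0, 1, 2, 2, 2, 2, 2, 2, 2, 2
  0, 1, 2, 2, 3, 3, 3, 3, 3, 3
  0, 1, 2, 3, 4, 4, 4, 4, 4, 4
  1, 2, 3, 4, 5, 5, 5, 5, 5, 5
  1, 2, 3, 4, 5, 6, 6, 6, 6, 6
  1, 2, 3, 4, 5, 6, 6, 7, 7, 7
  1, 2, 3, 4, 5, 6, 6, 7, 7, 8
  1, 2, 3, 4, 5, 6, 6, 7, 8, 9
  1, 2, 3, 4, 5, 6, 7, 8, 9, 10

second differences of R give the permutation w = (2, 3, 5, 4, 1, 6, 8, 10, 9, 7).

4 SE-corners of the 9-cell Rothe diagram give Ess(w):

[(3, 4, 2), (4, 1, 0), (8, 9, 7), (9, 7, 6)]


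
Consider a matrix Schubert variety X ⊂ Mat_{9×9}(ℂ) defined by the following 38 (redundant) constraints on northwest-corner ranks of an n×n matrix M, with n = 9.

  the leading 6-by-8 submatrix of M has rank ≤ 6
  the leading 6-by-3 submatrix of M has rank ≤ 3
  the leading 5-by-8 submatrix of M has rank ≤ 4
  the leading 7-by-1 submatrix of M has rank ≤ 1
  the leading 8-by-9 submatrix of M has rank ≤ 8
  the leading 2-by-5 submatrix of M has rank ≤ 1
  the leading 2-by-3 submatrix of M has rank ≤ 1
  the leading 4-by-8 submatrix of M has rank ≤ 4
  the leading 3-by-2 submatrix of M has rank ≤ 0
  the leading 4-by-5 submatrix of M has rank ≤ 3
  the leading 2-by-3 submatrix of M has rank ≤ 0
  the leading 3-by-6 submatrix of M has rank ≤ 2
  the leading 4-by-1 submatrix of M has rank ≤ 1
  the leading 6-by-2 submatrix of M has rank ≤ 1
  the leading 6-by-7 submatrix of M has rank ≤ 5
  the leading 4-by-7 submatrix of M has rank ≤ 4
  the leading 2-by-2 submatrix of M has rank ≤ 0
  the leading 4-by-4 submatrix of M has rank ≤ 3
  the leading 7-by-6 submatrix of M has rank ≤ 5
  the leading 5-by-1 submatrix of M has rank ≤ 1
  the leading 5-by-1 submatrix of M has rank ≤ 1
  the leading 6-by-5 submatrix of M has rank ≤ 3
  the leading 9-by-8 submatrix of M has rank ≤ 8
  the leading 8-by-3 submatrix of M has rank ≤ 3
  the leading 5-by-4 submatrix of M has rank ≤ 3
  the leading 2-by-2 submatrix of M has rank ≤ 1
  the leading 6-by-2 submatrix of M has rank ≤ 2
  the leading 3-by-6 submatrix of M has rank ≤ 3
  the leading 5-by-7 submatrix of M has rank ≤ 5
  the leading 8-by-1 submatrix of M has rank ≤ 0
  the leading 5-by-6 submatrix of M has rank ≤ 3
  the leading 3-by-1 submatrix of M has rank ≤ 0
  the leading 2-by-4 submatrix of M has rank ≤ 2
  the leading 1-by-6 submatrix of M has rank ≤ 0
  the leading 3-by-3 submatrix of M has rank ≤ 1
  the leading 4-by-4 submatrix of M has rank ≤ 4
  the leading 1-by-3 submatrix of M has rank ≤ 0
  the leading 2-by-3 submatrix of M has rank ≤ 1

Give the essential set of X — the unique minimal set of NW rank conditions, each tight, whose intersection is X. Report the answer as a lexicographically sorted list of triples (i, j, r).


Computing R[i][j] = min implied NW-rank bound (n=9, 38 conditions):

  0, 0, 0, 0, 0, 0, 1, 1, 1
  0, 0, 0, 1, 1, 1, 2, 2, 2
  0, 0, 1, 2, 2, 2, 3, 3, 3
  0, 1, 2, 3, 3, 3, 4, 4, 4
  0, 1, 2, 3, 3, 3, 4, 4, 5
  0, 1, 2, 3, 3, 4, 5, 5, 6
  0, 1, 2, 3, 4, 5, 6, 6, 7
  0, 1, 2, 3, 4, 5, 6, 7, 8
  1, 2, 3, 4, 5, 6, 7, 8, 9

reading off 1-entries of Δ²R: w = (7, 4, 3, 2, 9, 6, 5, 8, 1).

Rothe diagram D(w) (20 cells), 7 SE-corners (essential conditions):

[(1, 6, 0), (2, 3, 0), (3, 2, 0), (5, 6, 3), (5, 8, 4), (6, 5, 3), (8, 1, 0)]


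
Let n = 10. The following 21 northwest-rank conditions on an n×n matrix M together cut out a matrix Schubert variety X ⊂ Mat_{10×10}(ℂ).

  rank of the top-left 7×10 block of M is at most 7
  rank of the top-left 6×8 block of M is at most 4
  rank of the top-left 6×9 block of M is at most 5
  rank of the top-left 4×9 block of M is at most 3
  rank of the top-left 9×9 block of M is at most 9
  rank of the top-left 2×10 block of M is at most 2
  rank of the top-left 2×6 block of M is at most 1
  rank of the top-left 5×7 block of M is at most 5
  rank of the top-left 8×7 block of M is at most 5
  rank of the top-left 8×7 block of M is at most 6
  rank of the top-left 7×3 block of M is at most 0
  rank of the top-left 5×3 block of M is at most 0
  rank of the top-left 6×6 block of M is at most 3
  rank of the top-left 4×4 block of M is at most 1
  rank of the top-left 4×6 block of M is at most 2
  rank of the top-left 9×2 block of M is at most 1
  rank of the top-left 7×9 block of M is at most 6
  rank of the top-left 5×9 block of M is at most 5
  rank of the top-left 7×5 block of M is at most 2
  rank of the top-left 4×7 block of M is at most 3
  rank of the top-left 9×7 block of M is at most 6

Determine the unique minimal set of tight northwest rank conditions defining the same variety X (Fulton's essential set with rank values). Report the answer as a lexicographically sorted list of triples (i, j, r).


Recovering R(i,j) via the rank-extension bound from the 21 conditions:

  0, 0, 0, 1, 1, 1, 1, 1, 1, 1
  0, 0, 0, 1, 1, 1, 2, 2, 2, 2
  0, 0, 0, 1, 2, 2, 3, 3, 3, 3
  0, 0, 0, 1, 2, 2, 3, 3, 3, 4
  0, 0, 0, 1, 2, 3, 4, 4, 4, 5
  0, 0, 0, 1, 2, 3, 4, 4, 5, 6
  0, 0, 0, 1, 2, 3, 4, 5, 6, 7
  1, 1, 1, 2, 3, 4, 5, 6, 7, 8
  1, 1, 2, 3, 4, 5, 6, 7, 8, 9
  1, 2, 3, 4, 5, 6, 7, 8, 9, 10

the unique w with this rank table is (4, 7, 5, 10, 6, 9, 8, 1, 3, 2).

ℓ(w)=28; the 6 essential cells (i,j,r):

[(2, 6, 1), (4, 6, 2), (4, 9, 3), (6, 8, 4), (7, 3, 0), (9, 2, 1)]


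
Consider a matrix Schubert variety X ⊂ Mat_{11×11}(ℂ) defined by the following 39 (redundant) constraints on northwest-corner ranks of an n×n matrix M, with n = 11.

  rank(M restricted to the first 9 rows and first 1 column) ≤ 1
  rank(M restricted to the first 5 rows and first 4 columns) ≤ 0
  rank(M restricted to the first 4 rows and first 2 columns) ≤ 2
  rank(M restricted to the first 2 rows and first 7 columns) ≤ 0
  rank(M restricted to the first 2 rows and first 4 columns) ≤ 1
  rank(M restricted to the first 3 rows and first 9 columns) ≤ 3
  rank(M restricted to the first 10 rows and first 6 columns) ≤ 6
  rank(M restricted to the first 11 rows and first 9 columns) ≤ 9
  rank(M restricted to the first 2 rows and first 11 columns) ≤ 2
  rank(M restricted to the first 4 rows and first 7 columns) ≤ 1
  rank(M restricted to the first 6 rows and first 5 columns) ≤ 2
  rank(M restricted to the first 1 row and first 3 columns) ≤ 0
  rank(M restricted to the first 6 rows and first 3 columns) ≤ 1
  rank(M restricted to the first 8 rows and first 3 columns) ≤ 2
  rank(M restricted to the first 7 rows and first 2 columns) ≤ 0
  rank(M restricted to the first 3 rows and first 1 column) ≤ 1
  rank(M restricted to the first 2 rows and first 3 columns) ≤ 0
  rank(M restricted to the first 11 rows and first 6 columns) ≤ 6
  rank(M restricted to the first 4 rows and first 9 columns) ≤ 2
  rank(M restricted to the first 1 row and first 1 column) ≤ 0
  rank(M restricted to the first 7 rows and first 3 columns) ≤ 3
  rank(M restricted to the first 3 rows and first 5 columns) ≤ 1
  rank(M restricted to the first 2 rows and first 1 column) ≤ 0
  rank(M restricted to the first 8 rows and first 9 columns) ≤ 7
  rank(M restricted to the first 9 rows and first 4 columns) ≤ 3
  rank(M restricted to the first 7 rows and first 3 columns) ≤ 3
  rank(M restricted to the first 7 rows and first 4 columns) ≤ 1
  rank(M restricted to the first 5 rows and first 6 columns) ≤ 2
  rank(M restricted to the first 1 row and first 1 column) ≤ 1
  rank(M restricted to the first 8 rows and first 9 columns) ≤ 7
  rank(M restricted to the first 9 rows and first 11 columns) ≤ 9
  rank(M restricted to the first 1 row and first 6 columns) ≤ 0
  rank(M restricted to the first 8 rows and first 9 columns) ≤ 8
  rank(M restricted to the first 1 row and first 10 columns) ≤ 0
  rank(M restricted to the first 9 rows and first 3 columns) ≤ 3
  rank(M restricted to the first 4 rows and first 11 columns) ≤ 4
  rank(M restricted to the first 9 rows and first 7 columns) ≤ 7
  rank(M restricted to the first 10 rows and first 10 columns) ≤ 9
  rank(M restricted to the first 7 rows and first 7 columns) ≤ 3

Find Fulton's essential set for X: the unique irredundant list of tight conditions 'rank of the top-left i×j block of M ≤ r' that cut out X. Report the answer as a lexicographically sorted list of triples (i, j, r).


The tightest implied rank at each (i,j), from the 39 conditions:

  i=1: 0, 0, 0, 0, 0, 0, 0, 0, 0, 0, 1
  i=2: 0, 0, 0, 0, 0, 0, 0, 1, 1, 1, 2
  i=3: 0, 0, 0, 0, 1, 1, 1, 2, 2, 2, 3
  i=4: 0, 0, 0, 0, 1, 1, 1, 2, 2, 3, 4
  i=5: 0, 0, 0, 0, 1, 2, 2, 3, 3, 4, 5
  i=6: 0, 0, 1, 1, 2, 3, 3, 4, 4, 5, 6
  i=7: 0, 0, 1, 1, 2, 3, 3, 4, 5, 6, 7
  i=8: 1, 1, 2, 2, 3, 4, 4, 5, 6, 7, 8
  i=9: 1, 2, 3, 3, 4, 5, 5, 6, 7, 8, 9
  i=10: 1, 2, 3, 4, 5, 6, 6, 7, 8, 9, 10
  i=11: 1, 2, 3, 4, 5, 6, 7, 8, 9, 10, 11

reading off 1-entries of Δ²R: w = (11, 8, 5, 10, 6, 3, 9, 1, 2, 4, 7).

Rothe diagram D(w) (38 cells), 8 SE-corners (essential conditions):

[(1, 10, 0), (2, 7, 0), (4, 7, 1), (4, 9, 2), (5, 4, 0), (7, 2, 0), (7, 4, 1), (7, 7, 3)]


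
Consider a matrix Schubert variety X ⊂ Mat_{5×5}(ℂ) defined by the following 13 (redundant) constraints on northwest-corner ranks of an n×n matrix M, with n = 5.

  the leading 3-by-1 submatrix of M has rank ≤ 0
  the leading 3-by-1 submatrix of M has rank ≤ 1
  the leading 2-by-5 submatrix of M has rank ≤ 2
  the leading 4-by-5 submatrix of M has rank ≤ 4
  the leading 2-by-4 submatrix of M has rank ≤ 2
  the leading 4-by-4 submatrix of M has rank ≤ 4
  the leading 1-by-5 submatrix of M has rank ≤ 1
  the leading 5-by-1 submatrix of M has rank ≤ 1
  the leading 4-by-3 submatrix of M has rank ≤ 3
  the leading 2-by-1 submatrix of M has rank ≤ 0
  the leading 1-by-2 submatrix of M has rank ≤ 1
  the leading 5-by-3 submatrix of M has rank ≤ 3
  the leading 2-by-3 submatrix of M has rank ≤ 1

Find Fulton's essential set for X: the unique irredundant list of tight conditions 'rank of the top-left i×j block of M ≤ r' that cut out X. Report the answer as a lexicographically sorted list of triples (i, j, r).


Propagating the 13 rank bounds to every northwest block:

  row 1: 0 | 1 | 1 | 1 | 1
  row 2: 0 | 1 | 1 | 2 | 2
  row 3: 0 | 1 | 2 | 3 | 3
  row 4: 1 | 2 | 3 | 4 | 4
  row 5: 1 | 2 | 3 | 4 | 5

the unique w with this rank table is (2, 4, 3, 1, 5).

2 SE-corners of the 4-cell Rothe diagram give Ess(w):

[(2, 3, 1), (3, 1, 0)]


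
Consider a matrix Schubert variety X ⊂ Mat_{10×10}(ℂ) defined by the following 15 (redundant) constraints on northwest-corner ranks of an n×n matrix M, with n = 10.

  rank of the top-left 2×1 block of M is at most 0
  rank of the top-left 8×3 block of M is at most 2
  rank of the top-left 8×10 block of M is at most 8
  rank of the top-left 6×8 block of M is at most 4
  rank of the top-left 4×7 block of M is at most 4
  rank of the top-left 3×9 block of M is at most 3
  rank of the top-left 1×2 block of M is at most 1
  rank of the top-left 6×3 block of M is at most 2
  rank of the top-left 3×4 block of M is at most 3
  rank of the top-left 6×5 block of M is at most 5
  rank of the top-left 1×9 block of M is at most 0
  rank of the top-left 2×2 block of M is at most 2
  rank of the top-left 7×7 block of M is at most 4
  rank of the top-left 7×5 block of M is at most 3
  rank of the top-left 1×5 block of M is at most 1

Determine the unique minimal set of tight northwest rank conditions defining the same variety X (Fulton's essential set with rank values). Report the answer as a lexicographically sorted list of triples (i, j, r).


Reconstructing r_w from the 15 given conditions:

  i=1: 0 | 0 | 0 | 0 | 0 | 0 | 0 | 0 | 0 | 1
  i=2: 0 | 1 | 1 | 1 | 1 | 1 | 1 | 1 | 1 | 2
  i=3: 1 | 2 | 2 | 2 | 2 | 2 | 2 | 2 | 2 | 3
  i=4: 1 | 2 | 2 | 3 | 3 | 3 | 3 | 3 | 3 | 4
  i=5: 1 | 2 | 2 | 3 | 3 | 4 | 4 | 4 | 4 | 5
  i=6: 1 | 2 | 2 | 3 | 3 | 4 | 4 | 4 | 5 | 6
  i=7: 1 | 2 | 2 | 3 | 3 | 4 | 4 | 5 | 6 | 7
  i=8: 1 | 2 | 2 | 3 | 4 | 5 | 5 | 6 | 7 | 8
  i=9: 1 | 2 | 3 | 4 | 5 | 6 | 6 | 7 | 8 | 9
  i=10: 1 | 2 | 3 | 4 | 5 | 6 | 7 | 8 | 9 | 10

reading off 1-entries of Δ²R: w = (10, 2, 1, 4, 6, 9, 8, 5, 3, 7).

Fulton essential set (6 of the 21 Rothe cells):

[(1, 9, 0), (2, 1, 0), (6, 8, 4), (7, 5, 3), (7, 7, 4), (8, 3, 2)]
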